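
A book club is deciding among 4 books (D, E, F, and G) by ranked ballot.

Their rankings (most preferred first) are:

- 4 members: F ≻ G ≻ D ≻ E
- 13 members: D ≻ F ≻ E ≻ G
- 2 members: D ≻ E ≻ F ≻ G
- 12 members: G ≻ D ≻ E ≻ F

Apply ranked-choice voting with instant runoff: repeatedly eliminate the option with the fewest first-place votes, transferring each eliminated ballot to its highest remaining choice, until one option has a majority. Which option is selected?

Round 1: D 15, G 12, F 4, E 0. E has the fewest and is eliminated.
Round 2: D 15, G 12, F 4. F has the fewest and is eliminated.
Round 3: G 16, D 15. G has a majority.

G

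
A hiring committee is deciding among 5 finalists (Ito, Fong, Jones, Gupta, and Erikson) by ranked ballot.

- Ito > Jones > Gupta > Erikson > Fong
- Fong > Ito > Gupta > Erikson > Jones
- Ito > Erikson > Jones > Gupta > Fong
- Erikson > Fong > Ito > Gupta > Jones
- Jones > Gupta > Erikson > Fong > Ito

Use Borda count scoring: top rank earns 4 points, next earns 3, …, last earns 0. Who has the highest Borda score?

Ito

Borda scores:
  Ito: 4 + 3 + 4 + 2 + 0 = 13
  Fong: 0 + 4 + 0 + 3 + 1 = 8
  Jones: 3 + 0 + 2 + 0 + 4 = 9
  Gupta: 2 + 2 + 1 + 1 + 3 = 9
  Erikson: 1 + 1 + 3 + 4 + 2 = 11
Ito has the highest total.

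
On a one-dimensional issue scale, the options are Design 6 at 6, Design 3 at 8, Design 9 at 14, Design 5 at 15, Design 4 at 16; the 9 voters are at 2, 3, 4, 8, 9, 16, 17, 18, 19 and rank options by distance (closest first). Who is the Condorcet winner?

With single-peaked preferences on a line, the Condorcet winner is the candidate closest to the median voter.
The median voter (position 9) is closest to Design 3 at 8.
Check: Design 3 vs Design 9 — voters closer to Design 3: 5 of 9.

Design 3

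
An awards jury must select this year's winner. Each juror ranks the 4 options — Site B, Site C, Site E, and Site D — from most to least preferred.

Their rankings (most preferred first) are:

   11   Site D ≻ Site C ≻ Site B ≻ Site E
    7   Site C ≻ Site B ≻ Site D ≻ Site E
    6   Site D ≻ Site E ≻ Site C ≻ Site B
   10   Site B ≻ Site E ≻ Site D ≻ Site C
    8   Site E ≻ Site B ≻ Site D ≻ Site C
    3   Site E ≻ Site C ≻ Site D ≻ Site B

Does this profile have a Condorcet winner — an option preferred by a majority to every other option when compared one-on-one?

Head-to-head results (45 voters total):
Site B vs Site C: Site C wins 27–18.
Site B vs Site E: Site B wins 28–17.
Site B vs Site D: Site B wins 25–20.
Site C vs Site E: Site E wins 27–18.
Site C vs Site D: Site D wins 35–10.
Site E vs Site D: Site D wins 24–21.
No candidate beats all others: Site B beats Site E beats Site C beats Site B, a majority cycle.

No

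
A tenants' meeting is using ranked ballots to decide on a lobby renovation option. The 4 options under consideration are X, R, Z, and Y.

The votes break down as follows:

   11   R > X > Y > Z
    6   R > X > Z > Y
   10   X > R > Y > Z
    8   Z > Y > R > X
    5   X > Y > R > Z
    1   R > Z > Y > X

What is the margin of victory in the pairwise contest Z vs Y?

11

Ballots ranking Z above Y: 6+8+1 = 15.
Ballots ranking Y above Z: 11+10+5 = 26.
Y wins 26–15, a margin of 11.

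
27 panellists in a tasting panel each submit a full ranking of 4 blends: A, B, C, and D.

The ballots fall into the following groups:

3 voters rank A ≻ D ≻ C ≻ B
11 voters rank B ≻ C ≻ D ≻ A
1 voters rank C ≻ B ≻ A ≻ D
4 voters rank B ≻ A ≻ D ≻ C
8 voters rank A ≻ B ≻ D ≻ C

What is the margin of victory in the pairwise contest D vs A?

5

Ballots ranking D above A: 11.
Ballots ranking A above D: 3+1+4+8 = 16.
A wins 16–11, a margin of 5.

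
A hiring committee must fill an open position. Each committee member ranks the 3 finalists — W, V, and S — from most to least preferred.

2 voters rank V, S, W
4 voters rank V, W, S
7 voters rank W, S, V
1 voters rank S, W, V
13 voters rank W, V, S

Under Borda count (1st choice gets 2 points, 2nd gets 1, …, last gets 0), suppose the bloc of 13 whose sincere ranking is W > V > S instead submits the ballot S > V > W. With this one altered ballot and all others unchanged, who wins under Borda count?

S

Borda totals with the altered ballot: W 19, V 25, S 37.
The switch changes the winner from W to S.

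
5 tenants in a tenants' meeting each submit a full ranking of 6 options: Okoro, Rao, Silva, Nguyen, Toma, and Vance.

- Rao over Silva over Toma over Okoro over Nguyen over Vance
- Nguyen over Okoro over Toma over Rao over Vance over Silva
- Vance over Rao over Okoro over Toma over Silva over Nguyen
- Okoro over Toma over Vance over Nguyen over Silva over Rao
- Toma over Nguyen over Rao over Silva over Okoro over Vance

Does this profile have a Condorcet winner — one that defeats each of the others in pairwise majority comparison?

Head-to-head results (5 voters total):
Okoro vs Rao: Rao wins 3–2.
Okoro vs Silva: Okoro wins 3–2.
Okoro vs Nguyen: Okoro wins 3–2.
Okoro vs Toma: Okoro wins 3–2.
Okoro vs Vance: Okoro wins 4–1.
Rao vs Silva: Rao wins 4–1.
Rao vs Nguyen: Nguyen wins 3–2.
Rao vs Toma: Toma wins 3–2.
Rao vs Vance: Rao wins 3–2.
Silva vs Nguyen: Nguyen wins 3–2.
Silva vs Toma: Toma wins 4–1.
Silva vs Vance: Vance wins 3–2.
Nguyen vs Toma: Toma wins 4–1.
Nguyen vs Vance: Nguyen wins 3–2.
Toma vs Vance: Toma wins 4–1.
No candidate beats all others: Okoro beats Nguyen beats Rao beats Okoro, a majority cycle.

No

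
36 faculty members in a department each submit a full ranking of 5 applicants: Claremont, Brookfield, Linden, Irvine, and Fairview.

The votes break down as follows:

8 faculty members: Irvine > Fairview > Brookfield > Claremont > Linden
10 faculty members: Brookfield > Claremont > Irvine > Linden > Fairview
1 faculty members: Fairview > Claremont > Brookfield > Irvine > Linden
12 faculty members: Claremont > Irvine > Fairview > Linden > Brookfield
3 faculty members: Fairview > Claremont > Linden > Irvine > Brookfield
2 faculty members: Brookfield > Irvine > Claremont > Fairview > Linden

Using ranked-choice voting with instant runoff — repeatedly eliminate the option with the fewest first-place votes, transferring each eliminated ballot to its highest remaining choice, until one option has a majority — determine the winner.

Brookfield

Round 1: Claremont 12, Brookfield 12, Irvine 8, Fairview 4, Linden 0. Linden has the fewest and is eliminated.
Round 2: Claremont 12, Brookfield 12, Irvine 8, Fairview 4. Fairview has the fewest and is eliminated.
Round 3: Claremont 16, Brookfield 12, Irvine 8. Irvine has the fewest and is eliminated.
Round 4: Brookfield 20, Claremont 16. Brookfield has a majority.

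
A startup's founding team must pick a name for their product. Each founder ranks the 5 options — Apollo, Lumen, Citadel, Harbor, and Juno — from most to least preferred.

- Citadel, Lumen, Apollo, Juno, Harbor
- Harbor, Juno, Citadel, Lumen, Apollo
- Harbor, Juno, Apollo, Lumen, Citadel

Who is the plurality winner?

First-place vote totals:
  Apollo: 0
  Lumen: 0
  Citadel: 1
  Harbor: 2
  Juno: 0
Harbor has the most first-place votes.

Harbor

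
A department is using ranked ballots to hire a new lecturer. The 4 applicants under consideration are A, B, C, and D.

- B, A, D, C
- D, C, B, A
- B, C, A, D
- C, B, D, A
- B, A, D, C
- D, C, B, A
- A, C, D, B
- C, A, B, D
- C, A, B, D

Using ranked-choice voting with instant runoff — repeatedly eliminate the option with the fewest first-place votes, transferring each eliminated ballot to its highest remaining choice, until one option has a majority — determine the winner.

C

Round 1: B 3, C 3, D 2, A 1. A has the fewest and is eliminated.
Round 2: C 4, B 3, D 2. D has the fewest and is eliminated.
Round 3: C 6, B 3. C has a majority.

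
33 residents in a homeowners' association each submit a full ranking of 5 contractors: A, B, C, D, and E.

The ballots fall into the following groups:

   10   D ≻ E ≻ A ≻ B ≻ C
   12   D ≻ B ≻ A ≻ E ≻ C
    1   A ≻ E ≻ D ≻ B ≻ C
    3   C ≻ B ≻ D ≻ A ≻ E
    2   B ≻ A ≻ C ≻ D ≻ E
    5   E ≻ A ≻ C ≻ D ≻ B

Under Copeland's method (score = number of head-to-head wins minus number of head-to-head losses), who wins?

D

Pairwise results:
  A vs B: B wins 17–16.
  A vs C: A wins 30–3.
  A vs D: D wins 25–8.
  A vs E: A wins 18–15.
  B vs C: B wins 25–8.
  B vs D: D wins 28–5.
  B vs E: B wins 17–16.
  C vs D: D wins 23–10.
  C vs E: E wins 28–5.
  D vs E: D wins 27–6.
Copeland scores (wins − losses):
  A: 2 − 2 = 0
  B: 3 − 1 = 2
  C: 0 − 4 = -4
  D: 4 − 0 = 4
  E: 1 − 3 = -2
D has the best Copeland score.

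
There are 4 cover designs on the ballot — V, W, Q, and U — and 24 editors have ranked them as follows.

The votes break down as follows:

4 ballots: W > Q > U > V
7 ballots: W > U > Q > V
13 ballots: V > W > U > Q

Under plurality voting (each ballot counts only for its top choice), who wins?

First-place vote totals:
  V: 13
  W: 11
  Q: 0
  U: 0
V has the most first-place votes.

V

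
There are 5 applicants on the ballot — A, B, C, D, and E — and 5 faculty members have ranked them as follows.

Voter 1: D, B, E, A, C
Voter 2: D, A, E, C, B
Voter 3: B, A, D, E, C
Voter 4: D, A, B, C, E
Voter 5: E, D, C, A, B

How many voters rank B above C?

Ballots ranking B above C: 3.
Ballots ranking C above B: 2.
So 3 of 5 voters prefer B to C.

3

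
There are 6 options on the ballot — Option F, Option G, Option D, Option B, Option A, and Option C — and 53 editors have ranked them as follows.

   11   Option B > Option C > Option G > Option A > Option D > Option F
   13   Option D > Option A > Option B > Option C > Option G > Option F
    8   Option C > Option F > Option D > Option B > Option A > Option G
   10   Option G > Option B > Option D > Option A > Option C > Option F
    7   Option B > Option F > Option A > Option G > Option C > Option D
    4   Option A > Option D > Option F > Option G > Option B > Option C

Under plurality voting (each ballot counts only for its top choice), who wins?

Option B

First-place vote totals:
  Option F: 0
  Option G: 10
  Option D: 13
  Option B: 18
  Option A: 4
  Option C: 8
Option B has the most first-place votes.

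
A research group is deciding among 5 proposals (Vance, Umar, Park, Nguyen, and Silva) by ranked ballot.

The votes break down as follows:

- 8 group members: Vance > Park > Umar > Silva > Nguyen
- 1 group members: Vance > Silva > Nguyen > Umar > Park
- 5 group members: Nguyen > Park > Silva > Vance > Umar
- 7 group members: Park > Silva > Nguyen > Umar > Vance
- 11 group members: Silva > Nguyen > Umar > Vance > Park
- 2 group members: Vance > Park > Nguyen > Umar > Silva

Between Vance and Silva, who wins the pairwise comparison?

Silva

Ballots ranking Vance above Silva: 8+1+2 = 11.
Ballots ranking Silva above Vance: 5+7+11 = 23.
Silva wins the head-to-head, 23–11.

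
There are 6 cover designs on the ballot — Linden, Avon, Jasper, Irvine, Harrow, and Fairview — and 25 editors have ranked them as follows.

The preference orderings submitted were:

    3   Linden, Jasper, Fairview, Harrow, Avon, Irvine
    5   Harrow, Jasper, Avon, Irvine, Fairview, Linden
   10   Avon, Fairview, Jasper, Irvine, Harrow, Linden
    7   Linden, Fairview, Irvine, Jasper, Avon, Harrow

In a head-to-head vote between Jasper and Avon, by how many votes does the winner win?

Ballots ranking Jasper above Avon: 3+5+7 = 15.
Ballots ranking Avon above Jasper: 10.
Jasper wins 15–10, a margin of 5.

5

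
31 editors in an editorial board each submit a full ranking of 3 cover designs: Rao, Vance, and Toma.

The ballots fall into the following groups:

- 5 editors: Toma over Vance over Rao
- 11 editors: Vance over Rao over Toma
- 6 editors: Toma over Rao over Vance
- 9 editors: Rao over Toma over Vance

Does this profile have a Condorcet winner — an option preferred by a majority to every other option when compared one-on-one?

No

Head-to-head results (31 voters total):
Rao vs Vance: Vance wins 16–15.
Rao vs Toma: Rao wins 20–11.
Vance vs Toma: Toma wins 20–11.
No candidate beats all others: Rao beats Toma beats Vance beats Rao, a majority cycle.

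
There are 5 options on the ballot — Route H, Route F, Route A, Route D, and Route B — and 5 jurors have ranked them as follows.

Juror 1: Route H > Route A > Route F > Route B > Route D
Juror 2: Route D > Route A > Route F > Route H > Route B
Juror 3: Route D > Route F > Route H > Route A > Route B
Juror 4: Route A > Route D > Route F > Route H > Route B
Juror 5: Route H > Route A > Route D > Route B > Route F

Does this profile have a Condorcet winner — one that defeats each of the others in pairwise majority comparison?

Head-to-head results (5 voters total):
Route H vs Route F: Route F wins 3–2.
Route H vs Route A: Route H wins 3–2.
Route H vs Route D: Route D wins 3–2.
Route H vs Route B: Route H wins 5–0.
Route F vs Route A: Route A wins 4–1.
Route F vs Route D: Route D wins 4–1.
Route F vs Route B: Route F wins 4–1.
Route A vs Route D: Route A wins 3–2.
Route A vs Route B: Route A wins 5–0.
Route D vs Route B: Route D wins 4–1.
No candidate beats all others: Route H beats Route A beats Route F beats Route H, a majority cycle.

No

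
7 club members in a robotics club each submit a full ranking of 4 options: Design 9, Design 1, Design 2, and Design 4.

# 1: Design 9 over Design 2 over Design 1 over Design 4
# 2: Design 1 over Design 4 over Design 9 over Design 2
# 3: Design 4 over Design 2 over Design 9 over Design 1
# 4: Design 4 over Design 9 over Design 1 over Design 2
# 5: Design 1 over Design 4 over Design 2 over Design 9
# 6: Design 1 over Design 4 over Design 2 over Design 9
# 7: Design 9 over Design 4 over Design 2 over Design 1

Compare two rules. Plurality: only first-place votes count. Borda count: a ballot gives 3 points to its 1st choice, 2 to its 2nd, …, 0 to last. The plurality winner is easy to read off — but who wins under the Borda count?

Plurality first-place counts: Design 9 2, Design 1 3, Design 2 0, Design 4 2 → Design 1.
Borda totals: Design 9 10, Design 1 11, Design 2 7, Design 4 14 → Design 4.

Design 4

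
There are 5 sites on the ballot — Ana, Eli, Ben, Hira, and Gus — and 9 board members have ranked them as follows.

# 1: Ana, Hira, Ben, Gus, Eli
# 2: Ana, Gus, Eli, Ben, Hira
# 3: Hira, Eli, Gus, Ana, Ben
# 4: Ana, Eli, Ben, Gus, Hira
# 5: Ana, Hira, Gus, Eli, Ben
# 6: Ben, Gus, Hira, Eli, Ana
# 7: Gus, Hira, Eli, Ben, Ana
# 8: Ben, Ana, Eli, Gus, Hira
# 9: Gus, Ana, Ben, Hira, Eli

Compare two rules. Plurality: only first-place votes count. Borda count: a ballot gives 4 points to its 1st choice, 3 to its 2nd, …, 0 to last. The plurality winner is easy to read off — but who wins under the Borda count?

Ana

Plurality first-place counts: Ana 4, Eli 0, Ben 2, Hira 1, Gus 2 → Ana.
Borda totals: Ana 23, Eli 14, Ben 16, Hira 16, Gus 21 → Ana.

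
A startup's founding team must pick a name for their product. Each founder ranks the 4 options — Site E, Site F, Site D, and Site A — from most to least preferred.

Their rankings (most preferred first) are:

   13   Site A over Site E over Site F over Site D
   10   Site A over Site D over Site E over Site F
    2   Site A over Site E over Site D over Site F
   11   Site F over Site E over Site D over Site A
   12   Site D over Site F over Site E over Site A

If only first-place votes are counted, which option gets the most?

First-place vote totals:
  Site E: 0
  Site F: 11
  Site D: 12
  Site A: 25
Site A has the most first-place votes.

Site A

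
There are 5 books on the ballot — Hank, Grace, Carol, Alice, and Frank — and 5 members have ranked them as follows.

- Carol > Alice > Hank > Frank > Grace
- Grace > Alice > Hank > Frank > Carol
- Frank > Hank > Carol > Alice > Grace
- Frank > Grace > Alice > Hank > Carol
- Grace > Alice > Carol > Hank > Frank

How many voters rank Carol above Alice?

2

Ballots ranking Carol above Alice: 2.
Ballots ranking Alice above Carol: 3.
So 2 of 5 voters prefer Carol to Alice.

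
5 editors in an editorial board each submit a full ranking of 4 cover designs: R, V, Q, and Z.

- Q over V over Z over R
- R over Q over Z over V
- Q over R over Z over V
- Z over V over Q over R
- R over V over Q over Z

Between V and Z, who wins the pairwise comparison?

Z

Ballots ranking V above Z: 2.
Ballots ranking Z above V: 3.
Z wins the head-to-head, 3–2.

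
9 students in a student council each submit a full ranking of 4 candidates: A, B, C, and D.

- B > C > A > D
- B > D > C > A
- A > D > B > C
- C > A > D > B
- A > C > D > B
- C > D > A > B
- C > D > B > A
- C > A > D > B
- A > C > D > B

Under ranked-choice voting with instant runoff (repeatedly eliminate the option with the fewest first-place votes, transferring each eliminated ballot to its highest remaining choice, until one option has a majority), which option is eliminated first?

Round 1: C 4, A 3, B 2, D 0. D has the fewest and is eliminated.
Round 2: C 4, A 3, B 2. B has the fewest and is eliminated.
Round 3: C 6, A 3. C has a majority.

D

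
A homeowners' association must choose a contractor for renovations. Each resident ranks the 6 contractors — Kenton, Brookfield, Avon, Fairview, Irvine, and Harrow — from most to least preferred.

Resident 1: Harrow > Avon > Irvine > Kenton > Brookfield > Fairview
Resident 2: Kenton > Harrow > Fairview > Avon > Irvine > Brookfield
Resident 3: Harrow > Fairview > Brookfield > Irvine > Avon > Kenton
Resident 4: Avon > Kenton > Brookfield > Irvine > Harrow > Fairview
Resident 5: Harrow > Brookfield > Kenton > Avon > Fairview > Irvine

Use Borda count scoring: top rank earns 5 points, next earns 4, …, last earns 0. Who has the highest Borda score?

Borda scores:
  Kenton: 2 + 5 + 0 + 4 + 3 = 14
  Brookfield: 1 + 0 + 3 + 3 + 4 = 11
  Avon: 4 + 2 + 1 + 5 + 2 = 14
  Fairview: 0 + 3 + 4 + 0 + 1 = 8
  Irvine: 3 + 1 + 2 + 2 + 0 = 8
  Harrow: 5 + 4 + 5 + 1 + 5 = 20
Harrow has the highest total.

Harrow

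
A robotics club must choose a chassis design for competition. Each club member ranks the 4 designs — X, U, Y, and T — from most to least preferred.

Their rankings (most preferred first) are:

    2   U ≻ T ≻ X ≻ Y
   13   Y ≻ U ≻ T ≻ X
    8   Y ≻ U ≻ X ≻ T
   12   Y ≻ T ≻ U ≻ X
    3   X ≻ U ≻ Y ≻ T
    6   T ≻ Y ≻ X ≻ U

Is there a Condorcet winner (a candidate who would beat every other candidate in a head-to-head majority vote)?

Head-to-head results (44 voters total):
X vs U: U wins 35–9.
X vs Y: Y wins 39–5.
X vs T: T wins 33–11.
U vs Y: Y wins 39–5.
U vs T: U wins 26–18.
Y vs T: Y wins 36–8.
Y beats each rival — X (39–5), U (39–5), T (36–8) — so Y is the Condorcet winner.

Yes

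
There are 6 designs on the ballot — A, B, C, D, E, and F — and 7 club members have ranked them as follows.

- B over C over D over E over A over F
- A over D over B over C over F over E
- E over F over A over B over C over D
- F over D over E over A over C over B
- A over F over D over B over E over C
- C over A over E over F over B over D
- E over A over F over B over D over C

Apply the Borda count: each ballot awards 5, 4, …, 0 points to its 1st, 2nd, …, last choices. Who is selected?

A

Borda scores:
  A: 1 + 5 + 3 + 2 + 5 + 4 + 4 = 24
  B: 5 + 3 + 2 + 0 + 2 + 1 + 2 = 15
  C: 4 + 2 + 1 + 1 + 0 + 5 + 0 = 13
  D: 3 + 4 + 0 + 4 + 3 + 0 + 1 = 15
  E: 2 + 0 + 5 + 3 + 1 + 3 + 5 = 19
  F: 0 + 1 + 4 + 5 + 4 + 2 + 3 = 19
A has the highest total.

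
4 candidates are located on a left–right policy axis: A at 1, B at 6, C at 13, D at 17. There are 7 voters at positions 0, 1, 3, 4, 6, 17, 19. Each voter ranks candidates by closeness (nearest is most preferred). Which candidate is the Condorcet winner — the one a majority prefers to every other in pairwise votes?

B

With single-peaked preferences on a line, the Condorcet winner is the candidate closest to the median voter.
The median voter (position 4) is closest to B at 6.
Check: B vs D — voters closer to B: 5 of 7.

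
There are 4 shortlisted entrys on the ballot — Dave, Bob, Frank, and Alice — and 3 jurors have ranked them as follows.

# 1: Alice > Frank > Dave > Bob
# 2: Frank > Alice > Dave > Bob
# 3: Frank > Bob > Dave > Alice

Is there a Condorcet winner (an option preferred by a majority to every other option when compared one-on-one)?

Yes

Head-to-head results (3 voters total):
Dave vs Bob: Dave wins 2–1.
Dave vs Frank: Frank wins 3–0.
Dave vs Alice: Alice wins 2–1.
Bob vs Frank: Frank wins 3–0.
Bob vs Alice: Alice wins 2–1.
Frank vs Alice: Frank wins 2–1.
Frank beats each rival — Dave (3–0), Bob (3–0), Alice (2–1) — so Frank is the Condorcet winner.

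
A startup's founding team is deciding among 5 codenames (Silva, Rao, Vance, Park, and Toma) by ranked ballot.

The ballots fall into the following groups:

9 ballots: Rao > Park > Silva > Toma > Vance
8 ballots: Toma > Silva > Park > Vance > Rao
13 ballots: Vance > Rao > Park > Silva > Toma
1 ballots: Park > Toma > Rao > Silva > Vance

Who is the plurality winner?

First-place vote totals:
  Silva: 0
  Rao: 9
  Vance: 13
  Park: 1
  Toma: 8
Vance has the most first-place votes.

Vance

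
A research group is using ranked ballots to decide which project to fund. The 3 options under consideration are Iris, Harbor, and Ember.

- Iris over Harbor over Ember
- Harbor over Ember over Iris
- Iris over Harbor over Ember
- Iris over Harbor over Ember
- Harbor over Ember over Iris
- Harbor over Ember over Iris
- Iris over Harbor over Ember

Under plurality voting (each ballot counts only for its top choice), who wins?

Iris

First-place vote totals:
  Iris: 4
  Harbor: 3
  Ember: 0
Iris has the most first-place votes.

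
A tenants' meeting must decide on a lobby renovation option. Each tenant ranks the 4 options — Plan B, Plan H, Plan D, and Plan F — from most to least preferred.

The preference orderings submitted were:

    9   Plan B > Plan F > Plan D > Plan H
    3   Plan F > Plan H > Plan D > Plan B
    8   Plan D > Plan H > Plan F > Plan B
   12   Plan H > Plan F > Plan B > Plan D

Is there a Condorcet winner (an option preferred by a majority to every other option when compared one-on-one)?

Head-to-head results (32 voters total):
Plan B vs Plan H: Plan H wins 23–9.
Plan B vs Plan D: Plan B wins 21–11.
Plan B vs Plan F: Plan F wins 23–9.
Plan H vs Plan D: Plan D wins 17–15.
Plan H vs Plan F: Plan H wins 20–12.
Plan D vs Plan F: Plan F wins 24–8.
No candidate beats all others: Plan B beats Plan D beats Plan H beats Plan B, a majority cycle.

No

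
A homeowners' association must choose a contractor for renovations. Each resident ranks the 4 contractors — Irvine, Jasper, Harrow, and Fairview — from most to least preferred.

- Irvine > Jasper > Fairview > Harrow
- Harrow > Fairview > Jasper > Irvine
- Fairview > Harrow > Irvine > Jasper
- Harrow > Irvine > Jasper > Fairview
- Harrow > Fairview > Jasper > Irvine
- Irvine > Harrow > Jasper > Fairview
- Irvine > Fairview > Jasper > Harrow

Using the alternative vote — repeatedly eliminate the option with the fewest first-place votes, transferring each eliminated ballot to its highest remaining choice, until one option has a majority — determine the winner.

Harrow

Round 1: Irvine 3, Harrow 3, Fairview 1, Jasper 0. Jasper has the fewest and is eliminated.
Round 2: Irvine 3, Harrow 3, Fairview 1. Fairview has the fewest and is eliminated.
Round 3: Harrow 4, Irvine 3. Harrow has a majority.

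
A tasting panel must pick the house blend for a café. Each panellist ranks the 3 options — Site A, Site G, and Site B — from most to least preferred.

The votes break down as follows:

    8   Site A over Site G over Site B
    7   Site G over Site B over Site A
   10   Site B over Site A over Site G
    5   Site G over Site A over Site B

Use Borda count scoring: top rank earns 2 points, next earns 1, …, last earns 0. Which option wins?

Site G

Borda scores:
  Site A: 8·2 + 7·0 + 10·1 + 5·1 = 31
  Site G: 8·1 + 7·2 + 10·0 + 5·2 = 32
  Site B: 8·0 + 7·1 + 10·2 + 5·0 = 27
Site G has the highest total.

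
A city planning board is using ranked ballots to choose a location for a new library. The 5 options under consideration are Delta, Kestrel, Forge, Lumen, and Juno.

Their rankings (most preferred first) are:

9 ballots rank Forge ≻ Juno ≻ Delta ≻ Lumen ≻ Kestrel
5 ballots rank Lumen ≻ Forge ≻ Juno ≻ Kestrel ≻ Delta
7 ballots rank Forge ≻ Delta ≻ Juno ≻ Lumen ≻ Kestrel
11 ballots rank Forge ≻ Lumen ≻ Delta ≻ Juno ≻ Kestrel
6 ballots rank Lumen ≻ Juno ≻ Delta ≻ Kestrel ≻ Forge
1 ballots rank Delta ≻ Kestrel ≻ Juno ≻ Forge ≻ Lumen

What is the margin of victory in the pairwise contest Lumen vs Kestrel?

37

Ballots ranking Lumen above Kestrel: 9+5+7+11+6 = 38.
Ballots ranking Kestrel above Lumen: 1.
Lumen wins 38–1, a margin of 37.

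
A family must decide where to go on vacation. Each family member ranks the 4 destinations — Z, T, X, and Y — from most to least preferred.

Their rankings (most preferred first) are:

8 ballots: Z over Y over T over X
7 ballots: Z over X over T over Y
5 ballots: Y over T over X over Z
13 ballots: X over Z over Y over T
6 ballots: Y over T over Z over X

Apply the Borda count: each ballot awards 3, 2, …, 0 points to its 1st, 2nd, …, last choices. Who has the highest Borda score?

Borda scores:
  Z: 8·3 + 7·3 + 5·0 + 13·2 + 6·1 = 77
  T: 8·1 + 7·1 + 5·2 + 13·0 + 6·2 = 37
  X: 8·0 + 7·2 + 5·1 + 13·3 + 6·0 = 58
  Y: 8·2 + 7·0 + 5·3 + 13·1 + 6·3 = 62
Z has the highest total.

Z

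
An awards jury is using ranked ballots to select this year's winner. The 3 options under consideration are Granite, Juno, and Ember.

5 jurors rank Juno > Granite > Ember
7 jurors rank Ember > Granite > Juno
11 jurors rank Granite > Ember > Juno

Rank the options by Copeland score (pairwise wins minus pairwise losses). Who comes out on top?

Granite

Pairwise results:
  Granite vs Juno: Granite wins 18–5.
  Granite vs Ember: Granite wins 16–7.
  Juno vs Ember: Ember wins 18–5.
Copeland scores (wins − losses):
  Granite: 2 − 0 = 2
  Juno: 0 − 2 = -2
  Ember: 1 − 1 = 0
Granite has the best Copeland score.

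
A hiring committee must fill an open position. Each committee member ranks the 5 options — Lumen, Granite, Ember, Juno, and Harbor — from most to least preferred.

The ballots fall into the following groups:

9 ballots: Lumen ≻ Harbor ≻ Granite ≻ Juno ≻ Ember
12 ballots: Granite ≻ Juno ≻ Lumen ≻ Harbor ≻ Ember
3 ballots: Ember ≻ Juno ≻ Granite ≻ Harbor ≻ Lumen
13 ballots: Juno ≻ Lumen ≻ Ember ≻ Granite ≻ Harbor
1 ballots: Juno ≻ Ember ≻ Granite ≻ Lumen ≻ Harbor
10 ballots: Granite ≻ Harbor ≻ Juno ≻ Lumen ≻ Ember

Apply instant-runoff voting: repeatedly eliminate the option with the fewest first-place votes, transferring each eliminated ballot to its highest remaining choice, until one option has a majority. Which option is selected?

Round 1: Granite 22, Juno 14, Lumen 9, Ember 3, Harbor 0. Harbor has the fewest and is eliminated.
Round 2: Granite 22, Juno 14, Lumen 9, Ember 3. Ember has the fewest and is eliminated.
Round 3: Granite 22, Juno 17, Lumen 9. Lumen has the fewest and is eliminated.
Round 4: Granite 31, Juno 17. Granite has a majority.

Granite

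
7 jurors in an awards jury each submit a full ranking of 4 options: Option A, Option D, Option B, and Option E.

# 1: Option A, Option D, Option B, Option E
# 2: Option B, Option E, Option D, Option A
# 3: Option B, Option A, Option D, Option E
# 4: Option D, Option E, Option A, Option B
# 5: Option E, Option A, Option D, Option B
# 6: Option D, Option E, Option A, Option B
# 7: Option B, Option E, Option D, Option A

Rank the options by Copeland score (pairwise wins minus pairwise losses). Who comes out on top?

Pairwise results:
  Option A vs Option D: Option D wins 4–3.
  Option A vs Option B: Option A wins 4–3.
  Option A vs Option E: Option E wins 5–2.
  Option D vs Option B: Option D wins 4–3.
  Option D vs Option E: Option D wins 4–3.
  Option B vs Option E: Option B wins 4–3.
Copeland scores (wins − losses):
  Option A: 1 − 2 = -1
  Option D: 3 − 0 = 3
  Option B: 1 − 2 = -1
  Option E: 1 − 2 = -1
Option D has the best Copeland score.

Option D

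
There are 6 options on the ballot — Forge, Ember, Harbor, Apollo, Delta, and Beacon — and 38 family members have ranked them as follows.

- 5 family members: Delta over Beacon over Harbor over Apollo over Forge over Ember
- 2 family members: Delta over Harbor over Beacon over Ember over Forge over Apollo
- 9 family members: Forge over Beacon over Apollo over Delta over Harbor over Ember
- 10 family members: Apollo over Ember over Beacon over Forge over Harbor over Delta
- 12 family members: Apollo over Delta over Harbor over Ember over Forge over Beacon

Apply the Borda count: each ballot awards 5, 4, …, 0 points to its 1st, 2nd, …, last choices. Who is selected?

Borda scores:
  Forge: 5·1 + 2·1 + 9·5 + 10·2 + 12·1 = 84
  Ember: 5·0 + 2·2 + 9·0 + 10·4 + 12·2 = 68
  Harbor: 5·3 + 2·4 + 9·1 + 10·1 + 12·3 = 78
  Apollo: 5·2 + 2·0 + 9·3 + 10·5 + 12·5 = 147
  Delta: 5·5 + 2·5 + 9·2 + 10·0 + 12·4 = 101
  Beacon: 5·4 + 2·3 + 9·4 + 10·3 + 12·0 = 92
Apollo has the highest total.

Apollo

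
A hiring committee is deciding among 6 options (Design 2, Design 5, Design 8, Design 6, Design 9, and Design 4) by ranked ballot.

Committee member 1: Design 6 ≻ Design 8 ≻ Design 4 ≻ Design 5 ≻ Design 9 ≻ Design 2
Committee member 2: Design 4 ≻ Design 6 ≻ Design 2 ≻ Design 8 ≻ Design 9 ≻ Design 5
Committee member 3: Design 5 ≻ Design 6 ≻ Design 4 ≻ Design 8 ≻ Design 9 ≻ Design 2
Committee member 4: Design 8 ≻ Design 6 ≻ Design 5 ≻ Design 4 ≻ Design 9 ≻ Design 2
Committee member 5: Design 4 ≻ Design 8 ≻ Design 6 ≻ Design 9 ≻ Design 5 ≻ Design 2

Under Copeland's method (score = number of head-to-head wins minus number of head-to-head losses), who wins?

Design 6

Pairwise results:
  Design 2 vs Design 5: Design 5 wins 4–1.
  Design 2 vs Design 8: Design 8 wins 4–1.
  Design 2 vs Design 6: Design 6 wins 5–0.
  Design 2 vs Design 9: Design 9 wins 4–1.
  Design 2 vs Design 4: Design 4 wins 5–0.
  Design 5 vs Design 8: Design 8 wins 4–1.
  Design 5 vs Design 6: Design 6 wins 4–1.
  Design 5 vs Design 9: Design 5 wins 3–2.
  Design 5 vs Design 4: Design 4 wins 3–2.
  Design 8 vs Design 6: Design 6 wins 3–2.
  Design 8 vs Design 9: Design 8 wins 5–0.
  Design 8 vs Design 4: Design 4 wins 3–2.
  Design 6 vs Design 9: Design 6 wins 5–0.
  Design 6 vs Design 4: Design 6 wins 3–2.
  Design 9 vs Design 4: Design 4 wins 5–0.
Copeland scores (wins − losses):
  Design 2: 0 − 5 = -5
  Design 5: 2 − 3 = -1
  Design 8: 3 − 2 = 1
  Design 6: 5 − 0 = 5
  Design 9: 1 − 4 = -3
  Design 4: 4 − 1 = 3
Design 6 has the best Copeland score.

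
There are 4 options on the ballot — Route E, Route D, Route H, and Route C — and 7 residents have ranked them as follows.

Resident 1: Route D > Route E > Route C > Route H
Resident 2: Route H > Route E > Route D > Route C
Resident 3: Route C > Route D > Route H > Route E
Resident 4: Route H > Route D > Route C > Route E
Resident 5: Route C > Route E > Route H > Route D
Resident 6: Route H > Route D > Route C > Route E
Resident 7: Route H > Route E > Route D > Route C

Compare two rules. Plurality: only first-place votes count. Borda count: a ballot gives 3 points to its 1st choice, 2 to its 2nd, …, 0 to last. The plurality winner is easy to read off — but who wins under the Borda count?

Plurality first-place counts: Route E 0, Route D 1, Route H 4, Route C 2 → Route H.
Borda totals: Route E 8, Route D 11, Route H 14, Route C 9 → Route H.

Route H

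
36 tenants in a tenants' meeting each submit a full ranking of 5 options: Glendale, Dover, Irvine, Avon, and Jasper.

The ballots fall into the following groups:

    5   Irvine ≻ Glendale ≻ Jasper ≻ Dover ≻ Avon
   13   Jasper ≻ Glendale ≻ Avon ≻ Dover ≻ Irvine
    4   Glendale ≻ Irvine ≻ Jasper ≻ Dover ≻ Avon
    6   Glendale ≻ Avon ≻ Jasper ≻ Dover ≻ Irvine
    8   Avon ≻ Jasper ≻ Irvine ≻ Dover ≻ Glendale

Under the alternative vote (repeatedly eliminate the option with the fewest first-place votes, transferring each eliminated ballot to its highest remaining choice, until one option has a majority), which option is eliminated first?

Round 1: Jasper 13, Glendale 10, Avon 8, Irvine 5, Dover 0. Dover has the fewest and is eliminated.
Round 2: Jasper 13, Glendale 10, Avon 8, Irvine 5. Irvine has the fewest and is eliminated.
Round 3: Glendale 15, Jasper 13, Avon 8. Avon has the fewest and is eliminated.
Round 4: Jasper 21, Glendale 15. Jasper has a majority.

Dover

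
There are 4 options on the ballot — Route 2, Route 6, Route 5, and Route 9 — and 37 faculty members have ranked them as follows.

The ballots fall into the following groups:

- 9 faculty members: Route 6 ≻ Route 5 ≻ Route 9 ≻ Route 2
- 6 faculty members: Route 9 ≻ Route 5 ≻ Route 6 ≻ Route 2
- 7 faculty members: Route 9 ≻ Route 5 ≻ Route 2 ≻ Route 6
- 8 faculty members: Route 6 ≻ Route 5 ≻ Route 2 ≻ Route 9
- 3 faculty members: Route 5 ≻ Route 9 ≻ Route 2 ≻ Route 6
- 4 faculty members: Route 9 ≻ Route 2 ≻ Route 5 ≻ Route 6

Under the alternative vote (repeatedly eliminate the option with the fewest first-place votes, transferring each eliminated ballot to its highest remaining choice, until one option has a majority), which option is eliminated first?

Round 1: Route 6 17, Route 9 17, Route 5 3, Route 2 0. Route 2 has the fewest and is eliminated.
Round 2: Route 6 17, Route 9 17, Route 5 3. Route 5 has the fewest and is eliminated.
Round 3: Route 9 20, Route 6 17. Route 9 has a majority.

Route 2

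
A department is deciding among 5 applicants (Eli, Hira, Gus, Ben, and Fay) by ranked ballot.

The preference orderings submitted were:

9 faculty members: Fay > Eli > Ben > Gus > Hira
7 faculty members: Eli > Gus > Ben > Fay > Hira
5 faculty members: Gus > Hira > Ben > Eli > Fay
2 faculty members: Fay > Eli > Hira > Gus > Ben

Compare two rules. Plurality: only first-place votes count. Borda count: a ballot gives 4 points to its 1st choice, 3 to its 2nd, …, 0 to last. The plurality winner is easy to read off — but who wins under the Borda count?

Eli

Plurality first-place counts: Eli 7, Hira 0, Gus 5, Ben 0, Fay 11 → Fay.
Borda totals: Eli 66, Hira 19, Gus 52, Ben 42, Fay 51 → Eli.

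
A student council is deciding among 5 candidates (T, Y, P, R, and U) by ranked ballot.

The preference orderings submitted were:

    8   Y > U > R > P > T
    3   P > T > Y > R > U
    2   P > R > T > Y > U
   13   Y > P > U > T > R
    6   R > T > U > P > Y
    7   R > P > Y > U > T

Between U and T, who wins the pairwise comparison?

U

Ballots ranking U above T: 8+13+7 = 28.
Ballots ranking T above U: 3+2+6 = 11.
U wins the head-to-head, 28–11.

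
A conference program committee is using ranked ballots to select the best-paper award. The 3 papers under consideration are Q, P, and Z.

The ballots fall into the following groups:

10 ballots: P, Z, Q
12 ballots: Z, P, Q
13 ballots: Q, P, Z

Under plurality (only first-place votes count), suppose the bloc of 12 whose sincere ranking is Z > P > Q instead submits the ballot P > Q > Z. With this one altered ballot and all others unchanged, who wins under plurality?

First-place totals with the altered ballot: Q 13, P 22, Z 0.
The switch changes the winner from Q to P.

P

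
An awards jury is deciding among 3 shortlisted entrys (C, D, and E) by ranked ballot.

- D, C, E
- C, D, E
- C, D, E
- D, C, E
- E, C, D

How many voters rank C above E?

4

Ballots ranking C above E: 4.
Ballots ranking E above C: 1.
So 4 of 5 voters prefer C to E.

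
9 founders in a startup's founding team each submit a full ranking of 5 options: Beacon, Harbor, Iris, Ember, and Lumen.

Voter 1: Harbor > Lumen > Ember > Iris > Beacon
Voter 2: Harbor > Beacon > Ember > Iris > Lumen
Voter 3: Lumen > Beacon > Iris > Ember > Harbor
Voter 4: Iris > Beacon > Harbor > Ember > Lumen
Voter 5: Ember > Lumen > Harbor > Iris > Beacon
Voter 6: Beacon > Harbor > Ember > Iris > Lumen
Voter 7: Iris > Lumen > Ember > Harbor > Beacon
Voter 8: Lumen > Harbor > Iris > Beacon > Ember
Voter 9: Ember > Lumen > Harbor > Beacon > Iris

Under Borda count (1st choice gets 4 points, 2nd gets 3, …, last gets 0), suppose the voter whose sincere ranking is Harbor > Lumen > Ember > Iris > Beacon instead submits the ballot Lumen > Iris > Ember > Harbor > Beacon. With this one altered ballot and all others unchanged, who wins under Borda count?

Borda totals with the altered ballot: Beacon 15, Harbor 18, Iris 18, Ember 18, Lumen 21.
The switch changes the winner from Harbor to Lumen.

Lumen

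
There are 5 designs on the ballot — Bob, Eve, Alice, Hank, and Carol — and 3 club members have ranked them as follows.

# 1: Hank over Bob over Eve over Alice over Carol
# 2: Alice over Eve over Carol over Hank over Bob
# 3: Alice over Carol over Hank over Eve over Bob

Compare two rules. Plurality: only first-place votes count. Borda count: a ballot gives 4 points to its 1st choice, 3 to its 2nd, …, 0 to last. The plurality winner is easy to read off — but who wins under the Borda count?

Alice

Plurality first-place counts: Bob 0, Eve 0, Alice 2, Hank 1, Carol 0 → Alice.
Borda totals: Bob 3, Eve 6, Alice 9, Hank 7, Carol 5 → Alice.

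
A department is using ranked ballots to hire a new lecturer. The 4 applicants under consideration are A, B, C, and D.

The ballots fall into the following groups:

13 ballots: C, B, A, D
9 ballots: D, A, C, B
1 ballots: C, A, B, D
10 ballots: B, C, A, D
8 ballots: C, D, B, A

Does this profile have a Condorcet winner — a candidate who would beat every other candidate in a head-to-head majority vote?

Head-to-head results (41 voters total):
A vs B: B wins 31–10.
A vs C: C wins 32–9.
A vs D: A wins 24–17.
B vs C: C wins 31–10.
B vs D: B wins 24–17.
C vs D: C wins 32–9.
C beats each rival — A (32–9), B (31–10), D (32–9) — so C is the Condorcet winner.

Yes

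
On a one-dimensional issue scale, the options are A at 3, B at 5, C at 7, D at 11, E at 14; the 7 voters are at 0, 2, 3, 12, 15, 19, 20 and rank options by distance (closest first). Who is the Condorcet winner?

With single-peaked preferences on a line, the Condorcet winner is the candidate closest to the median voter.
The median voter (position 12) is closest to D at 11.
Check: D vs E — voters closer to D: 4 of 7.

D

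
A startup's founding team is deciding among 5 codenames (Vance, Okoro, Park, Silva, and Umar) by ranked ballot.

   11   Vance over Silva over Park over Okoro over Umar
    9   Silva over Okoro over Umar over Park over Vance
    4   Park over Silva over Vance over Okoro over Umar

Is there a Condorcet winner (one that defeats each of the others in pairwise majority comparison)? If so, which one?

Head-to-head results (24 voters total):
Vance vs Okoro: Vance wins 15–9.
Vance vs Park: Park wins 13–11.
Vance vs Silva: Silva wins 13–11.
Vance vs Umar: Vance wins 15–9.
Okoro vs Park: Park wins 15–9.
Okoro vs Silva: Silva wins 24–0.
Okoro vs Umar: Okoro wins 24–0.
Park vs Silva: Silva wins 20–4.
Park vs Umar: Park wins 15–9.
Silva vs Umar: Silva wins 24–0.
Silva beats each rival — Vance (13–11), Okoro (24–0), Park (20–4), Umar (24–0) — so Silva is the Condorcet winner.

Silva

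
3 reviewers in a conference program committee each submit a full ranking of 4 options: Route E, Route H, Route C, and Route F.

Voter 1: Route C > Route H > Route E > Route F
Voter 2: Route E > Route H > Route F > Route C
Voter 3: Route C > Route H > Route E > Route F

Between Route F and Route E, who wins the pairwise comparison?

Route E

Ballots ranking Route F above Route E: 0.
Ballots ranking Route E above Route F: 3.
Route E wins the head-to-head, 3–0.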